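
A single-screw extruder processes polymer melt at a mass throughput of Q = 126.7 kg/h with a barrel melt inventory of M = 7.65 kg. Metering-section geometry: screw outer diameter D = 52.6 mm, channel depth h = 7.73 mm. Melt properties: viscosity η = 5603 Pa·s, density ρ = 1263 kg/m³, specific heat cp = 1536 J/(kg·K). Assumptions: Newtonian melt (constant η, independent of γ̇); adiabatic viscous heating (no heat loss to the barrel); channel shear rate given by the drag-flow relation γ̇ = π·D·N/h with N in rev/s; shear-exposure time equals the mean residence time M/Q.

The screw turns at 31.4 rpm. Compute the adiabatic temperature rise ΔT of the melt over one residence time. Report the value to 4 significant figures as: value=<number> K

Throughput in SI: Q_s = 126.7 kg/h ÷ 3600 s/h = 0.0351944 kg/s
t_res = M / Q_s = 7.65 ÷ 0.0351944 = 217.364 s
Convert to SI: D = 0.0526 m, h = 0.00773 m, N = 31.4/60 = 0.523333 rev/s
Shear rate: γ̇ = πDN/h = π·0.0526·0.523333/0.00773 = 11.1875 s⁻¹
Adiabatic rise: ΔT = η γ̇² t_res / (ρ cp) = 5603·(11.1875)²·217.364 / (1263·1536) = 78.5746 K

value=78.57 K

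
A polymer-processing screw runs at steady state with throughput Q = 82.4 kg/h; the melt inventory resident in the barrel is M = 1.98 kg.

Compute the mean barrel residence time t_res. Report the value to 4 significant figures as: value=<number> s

Convert throughput: Q = 82.4 kg/h = 82.4/3600 = 0.0228889 kg/s
Mean residence time: t_res = M/Q_s = 1.98 kg / 0.0228889 kg/s = 86.5049 s

value=86.50 s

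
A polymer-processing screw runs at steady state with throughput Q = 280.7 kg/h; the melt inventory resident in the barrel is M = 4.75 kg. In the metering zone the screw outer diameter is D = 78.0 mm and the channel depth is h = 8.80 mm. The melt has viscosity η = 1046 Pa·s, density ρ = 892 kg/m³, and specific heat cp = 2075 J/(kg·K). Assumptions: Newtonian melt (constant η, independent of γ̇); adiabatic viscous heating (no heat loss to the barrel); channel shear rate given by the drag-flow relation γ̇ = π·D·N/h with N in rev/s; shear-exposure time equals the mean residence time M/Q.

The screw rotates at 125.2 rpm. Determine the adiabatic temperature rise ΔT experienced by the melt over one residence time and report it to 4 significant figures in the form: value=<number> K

Throughput in SI: Q_s = 280.7 kg/h ÷ 3600 s/h = 0.0779722 kg/s
t_res = M / Q_s = 4.75 / 0.0779722 = 60.9191 s
Convert to SI: D = 0.078 m, h = 0.0088 m, N = 125.2/60 = 2.08667 rev/s
γ̇ = π D N / h = (π)(0.078)(2.08667) / 0.0088 = 58.1052 s⁻¹
ΔT = η·γ̇²·t_res/(ρ·cp) = [1046 × 58.1052² × 60.9191] / [892 × 2075] = 116.234 K

value=116.2 K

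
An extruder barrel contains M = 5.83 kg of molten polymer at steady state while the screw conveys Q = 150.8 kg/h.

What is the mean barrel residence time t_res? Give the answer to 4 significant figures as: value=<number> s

value=139.2 s

Q_s = Q / 3600 = 150.8 / 3600 = 0.0418889 kg/s
t_res = M / Q_s = 5.83 / 0.0418889 = 139.178 s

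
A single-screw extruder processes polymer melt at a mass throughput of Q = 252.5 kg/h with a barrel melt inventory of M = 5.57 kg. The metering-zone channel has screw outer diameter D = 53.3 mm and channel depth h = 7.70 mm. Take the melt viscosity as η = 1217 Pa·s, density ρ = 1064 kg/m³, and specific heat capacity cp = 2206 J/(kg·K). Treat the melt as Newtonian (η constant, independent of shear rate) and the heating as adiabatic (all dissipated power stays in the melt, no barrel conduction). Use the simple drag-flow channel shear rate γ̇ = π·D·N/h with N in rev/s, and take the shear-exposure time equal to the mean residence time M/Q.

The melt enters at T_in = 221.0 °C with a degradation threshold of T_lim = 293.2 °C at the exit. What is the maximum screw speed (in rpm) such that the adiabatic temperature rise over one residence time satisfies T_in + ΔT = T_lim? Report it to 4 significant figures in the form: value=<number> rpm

value=115.5 rpm

Convert throughput: Q = 252.5 kg/h = 252.5/3600 = 0.0701389 kg/s
t_res = M / Q_s = 5.57 / 0.0701389 = 79.4139 s
Geometry in SI: D = 53.3 mm → 0.0533 m, h = 7.70 mm → 0.0077 m
ΔT_a = T_lim − T_in = 293.2 °C − 221.0 °C = 72.2 K
γ̇_max² = ΔT_a·ρ·cp / (η·t_res) = [72.2 × 1064 × 2206] / [1217 × 79.4139] = 1753.47 s⁻²
γ̇_max = sqrt(1753.47) = 41.8744 s⁻¹
N_max = γ̇_max h / (πD) = 41.8744·0.0077/(π·0.0533) = 1.92558 rev/s → ×60 = 115.535 rpm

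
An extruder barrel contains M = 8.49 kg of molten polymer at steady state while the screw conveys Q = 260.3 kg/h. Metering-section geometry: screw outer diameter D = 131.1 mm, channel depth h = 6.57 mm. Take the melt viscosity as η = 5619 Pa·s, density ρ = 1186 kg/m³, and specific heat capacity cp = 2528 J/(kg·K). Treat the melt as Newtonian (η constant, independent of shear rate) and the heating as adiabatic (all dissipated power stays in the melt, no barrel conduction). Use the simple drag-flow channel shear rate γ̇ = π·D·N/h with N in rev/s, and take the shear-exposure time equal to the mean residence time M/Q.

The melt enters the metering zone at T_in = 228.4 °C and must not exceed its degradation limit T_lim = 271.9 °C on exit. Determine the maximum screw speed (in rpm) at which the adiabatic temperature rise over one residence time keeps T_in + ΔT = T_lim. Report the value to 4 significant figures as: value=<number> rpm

value=13.46 rpm

Q_s = Q / 3600 = 260.3 / 3600 = 0.0723056 kg/s
Mean residence time: t_res = M/Q_s = 8.49 kg / 0.0723056 kg/s = 117.418 s
D = 131.1 mm = 0.1311 m;  h = 6.57 mm = 0.00657 m
Allowable rise: ΔT_a = T_lim − T_in = 271.9 − 228.4 = 43.5 K
γ̇_max² = ΔT_a·ρ·cp / (η·t_res) = [43.5 × 1186 × 2528] / [5619 × 117.418] = 197.677 s⁻²
γ̇_max = sqrt(197.677) = 14.0598 s⁻¹
Solve γ̇ = πDN/h for N: N_max = γ̇_max·h/(π·D) = 14.0598 × 0.00657 / (π × 0.1311) = 0.22428 rev/s = 13.4568 rpm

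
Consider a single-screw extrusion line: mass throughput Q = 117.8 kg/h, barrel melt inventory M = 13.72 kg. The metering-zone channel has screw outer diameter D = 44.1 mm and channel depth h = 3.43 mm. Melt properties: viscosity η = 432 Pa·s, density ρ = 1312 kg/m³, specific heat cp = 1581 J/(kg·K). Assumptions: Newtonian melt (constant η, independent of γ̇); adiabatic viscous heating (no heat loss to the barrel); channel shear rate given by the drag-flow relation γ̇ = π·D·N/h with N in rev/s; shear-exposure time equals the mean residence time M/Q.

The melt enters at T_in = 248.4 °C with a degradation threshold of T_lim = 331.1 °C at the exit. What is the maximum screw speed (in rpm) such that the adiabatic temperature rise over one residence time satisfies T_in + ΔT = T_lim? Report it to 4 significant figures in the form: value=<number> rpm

Convert throughput: Q = 117.8 kg/h = 117.8/3600 = 0.0327222 kg/s
t_res = M / Q_s = 13.72 ÷ 0.0327222 = 419.287 s
Geometry in SI: D = 44.1 mm → 0.0441 m, h = 3.43 mm → 0.00343 m
ΔT_a = T_lim − T_in = 331.1 °C − 248.4 °C = 82.7 K
γ̇_max² = ΔT_a·ρ·cp / (η·t_res) = [82.7 × 1312 × 1581] / [432 × 419.287] = 947.057 s⁻²
γ̇_max = sqrt(947.057) = 30.7743 s⁻¹
Solve γ̇ = πDN/h for N: N_max = γ̇_max·h/(π·D) = 30.7743 × 0.00343 / (π × 0.0441) = 0.761893 rev/s = 45.7136 rpm

value=45.71 rpm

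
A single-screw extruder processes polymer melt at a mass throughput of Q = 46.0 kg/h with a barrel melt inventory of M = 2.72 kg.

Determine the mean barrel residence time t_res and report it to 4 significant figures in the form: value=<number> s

Convert throughput: Q = 46.0 kg/h = 46.0/3600 = 0.0127778 kg/s
Mean residence time: t_res = M/Q_s = 2.72 kg / 0.0127778 kg/s = 212.87 s

value=212.9 s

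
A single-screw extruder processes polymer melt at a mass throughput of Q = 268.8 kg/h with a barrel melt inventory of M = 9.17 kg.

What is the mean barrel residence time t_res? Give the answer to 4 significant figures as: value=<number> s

Throughput in SI: Q_s = 268.8 kg/h ÷ 3600 s/h = 0.0746667 kg/s
t_res = M / Q_s = 9.17 / 0.0746667 = 122.812 s

value=122.8 s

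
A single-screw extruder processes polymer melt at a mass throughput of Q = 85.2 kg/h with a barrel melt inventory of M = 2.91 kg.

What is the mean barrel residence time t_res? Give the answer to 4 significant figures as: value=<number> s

Convert throughput: Q = 85.2 kg/h = 85.2/3600 = 0.0236667 kg/s
Mean residence time: t_res = M/Q_s = 2.91 kg / 0.0236667 kg/s = 122.958 s

value=123.0 s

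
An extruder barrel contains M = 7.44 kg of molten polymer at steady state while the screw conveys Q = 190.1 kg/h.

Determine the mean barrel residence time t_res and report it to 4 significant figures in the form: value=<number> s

Q_s = Q / 3600 = 190.1 / 3600 = 0.0528056 kg/s
Mean residence time: t_res = M/Q_s = 7.44 kg / 0.0528056 kg/s = 140.894 s

value=140.9 s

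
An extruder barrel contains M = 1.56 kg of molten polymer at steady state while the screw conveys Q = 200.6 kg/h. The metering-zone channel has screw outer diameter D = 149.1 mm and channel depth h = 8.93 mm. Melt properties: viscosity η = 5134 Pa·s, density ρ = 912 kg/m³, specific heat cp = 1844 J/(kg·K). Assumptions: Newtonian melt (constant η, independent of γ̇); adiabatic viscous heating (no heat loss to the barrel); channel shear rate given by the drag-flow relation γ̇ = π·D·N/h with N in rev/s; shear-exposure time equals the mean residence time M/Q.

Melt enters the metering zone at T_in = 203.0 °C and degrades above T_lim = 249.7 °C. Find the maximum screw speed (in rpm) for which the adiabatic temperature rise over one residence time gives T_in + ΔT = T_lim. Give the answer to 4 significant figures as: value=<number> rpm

value=26.74 rpm

Q_s = Q / 3600 = 200.6 / 3600 = 0.0557222 kg/s
t_res = M / Q_s = 1.56 / 0.0557222 = 27.996 s
Geometry in SI: D = 149.1 mm → 0.1491 m, h = 8.93 mm → 0.00893 m
ΔT_a = T_lim − T_in = 249.7 °C − 203.0 °C = 46.7 K
γ̇_max² = ΔT_a·ρ·cp / (η·t_res) = [46.7 × 912 × 1844] / [5134 × 27.996] = 546.412 s⁻²
Take the square root: γ̇_max = √(546.412) = 23.3755 s⁻¹
N_max = γ̇_max·h / (π·D) = 23.3755 · 0.00893 / (π · 0.1491) = 0.44564 rev/s = 26.7384 rpm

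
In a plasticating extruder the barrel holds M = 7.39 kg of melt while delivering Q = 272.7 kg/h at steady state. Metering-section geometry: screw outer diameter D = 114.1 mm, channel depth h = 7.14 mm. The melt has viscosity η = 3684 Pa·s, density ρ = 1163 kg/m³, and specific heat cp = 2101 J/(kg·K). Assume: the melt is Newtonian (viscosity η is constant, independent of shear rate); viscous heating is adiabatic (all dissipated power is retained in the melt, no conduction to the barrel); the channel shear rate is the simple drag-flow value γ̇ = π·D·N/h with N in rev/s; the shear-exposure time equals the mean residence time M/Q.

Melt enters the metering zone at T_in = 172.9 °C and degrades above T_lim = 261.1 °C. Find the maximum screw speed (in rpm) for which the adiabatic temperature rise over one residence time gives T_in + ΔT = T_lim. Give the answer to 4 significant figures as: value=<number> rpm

value=29.27 rpm

Convert throughput: Q = 272.7 kg/h = 272.7/3600 = 0.07575 kg/s
Mean residence time: t_res = M/Q_s = 7.39 kg / 0.07575 kg/s = 97.5578 s
Convert to metres: D = 0.1141 m, h = 0.00714 m
ΔT_a = T_lim − T_in = 261.1 °C − 172.9 °C = 88.2 K
Invert ΔT = ηγ̇²t_res/(ρcp) for γ̇: γ̇_max² = ΔT_a ρ cp / (η t_res) = 88.2·1163·2101 / (3684·97.5578) = 599.643 s⁻²
γ̇_max = sqrt(599.643) = 24.4876 s⁻¹
N_max = γ̇_max·h / (π·D) = 24.4876 · 0.00714 / (π · 0.1141) = 0.487763 rev/s = 29.2658 rpm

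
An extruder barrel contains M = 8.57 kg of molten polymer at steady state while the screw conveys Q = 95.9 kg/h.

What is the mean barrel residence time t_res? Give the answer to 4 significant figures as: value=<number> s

value=321.7 s

Throughput in SI: Q_s = 95.9 kg/h ÷ 3600 s/h = 0.0266389 kg/s
Mean residence time: t_res = M/Q_s = 8.57 kg / 0.0266389 kg/s = 321.71 s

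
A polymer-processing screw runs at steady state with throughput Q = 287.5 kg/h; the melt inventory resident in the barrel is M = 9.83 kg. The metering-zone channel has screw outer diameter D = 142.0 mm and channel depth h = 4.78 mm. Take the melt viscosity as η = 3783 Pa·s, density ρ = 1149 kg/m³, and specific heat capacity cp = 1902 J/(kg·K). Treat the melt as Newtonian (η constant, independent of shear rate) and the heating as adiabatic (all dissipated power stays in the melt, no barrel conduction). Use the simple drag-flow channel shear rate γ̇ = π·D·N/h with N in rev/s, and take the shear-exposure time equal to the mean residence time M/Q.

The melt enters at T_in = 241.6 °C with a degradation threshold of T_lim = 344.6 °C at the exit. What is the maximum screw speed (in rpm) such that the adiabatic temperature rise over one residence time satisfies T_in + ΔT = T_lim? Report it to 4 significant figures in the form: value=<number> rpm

Throughput in SI: Q_s = 287.5 kg/h ÷ 3600 s/h = 0.0798611 kg/s
t_res = M / Q_s = 9.83 ÷ 0.0798611 = 123.089 s
Geometry in SI: D = 142.0 mm → 0.142 m, h = 4.78 mm → 0.00478 m
Allowable rise: ΔT_a = T_lim − T_in = 344.6 − 241.6 = 103 K
Invert ΔT = ηγ̇²t_res/(ρcp) for γ̇: γ̇_max² = ΔT_a ρ cp / (η t_res) = 103·1149·1902 / (3783·123.089) = 483.407 s⁻²
γ̇_max = sqrt(483.407) = 21.9865 s⁻¹
Solve γ̇ = πDN/h for N: N_max = γ̇_max·h/(π·D) = 21.9865 × 0.00478 / (π × 0.142) = 0.235584 rev/s = 14.1351 rpm

value=14.14 rpm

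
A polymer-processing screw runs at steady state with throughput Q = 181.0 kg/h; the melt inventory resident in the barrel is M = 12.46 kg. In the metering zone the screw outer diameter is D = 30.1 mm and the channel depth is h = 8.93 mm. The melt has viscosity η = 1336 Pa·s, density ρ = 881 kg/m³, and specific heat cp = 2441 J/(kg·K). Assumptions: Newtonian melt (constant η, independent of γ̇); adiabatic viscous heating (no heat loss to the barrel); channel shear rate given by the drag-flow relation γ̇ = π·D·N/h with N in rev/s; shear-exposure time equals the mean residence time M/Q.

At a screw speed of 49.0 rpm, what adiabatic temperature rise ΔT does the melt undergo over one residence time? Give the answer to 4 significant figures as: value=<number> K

value=11.51 K

Throughput in SI: Q_s = 181.0 kg/h ÷ 3600 s/h = 0.0502778 kg/s
t_res = M / Q_s = 12.46 / 0.0502778 = 247.823 s
D = 30.1 mm = 0.0301 m;  h = 8.93 mm = 0.00893 m;  N = 49.0 rpm / 60 = 0.816667 rev/s
Shear rate: γ̇ = πDN/h = π·0.0301·0.816667/0.00893 = 8.64788 s⁻¹
ΔT = η·γ̇²·t_res/(ρ·cp) = [1336 × 8.64788² × 247.823] / [881 × 2441] = 11.5139 K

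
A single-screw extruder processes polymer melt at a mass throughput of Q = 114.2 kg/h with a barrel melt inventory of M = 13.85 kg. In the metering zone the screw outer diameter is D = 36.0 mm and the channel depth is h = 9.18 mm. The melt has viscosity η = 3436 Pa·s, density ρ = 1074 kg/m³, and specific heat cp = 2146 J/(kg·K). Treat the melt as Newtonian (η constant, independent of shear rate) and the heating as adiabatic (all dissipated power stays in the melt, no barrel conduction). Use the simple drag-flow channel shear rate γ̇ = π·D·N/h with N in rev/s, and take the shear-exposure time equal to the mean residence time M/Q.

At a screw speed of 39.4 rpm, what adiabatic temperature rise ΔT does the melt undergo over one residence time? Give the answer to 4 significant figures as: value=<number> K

value=42.60 K

Throughput in SI: Q_s = 114.2 kg/h ÷ 3600 s/h = 0.0317222 kg/s
t_res = M / Q_s = 13.85 / 0.0317222 = 436.602 s
Convert to SI: D = 0.036 m, h = 0.00918 m, N = 39.4/60 = 0.656667 rev/s
γ̇ = π D N / h = (π)(0.036)(0.656667) / 0.00918 = 8.09011 s⁻¹
ΔT = η·γ̇²·t_res / (ρ·cp) = 3436 · (8.09011)² · 436.602 / (1074 · 2146) = 42.6005 K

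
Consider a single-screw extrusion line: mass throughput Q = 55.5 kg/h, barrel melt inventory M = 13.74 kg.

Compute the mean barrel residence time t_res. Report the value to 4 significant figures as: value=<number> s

Throughput in SI: Q_s = 55.5 kg/h ÷ 3600 s/h = 0.0154167 kg/s
Mean residence time: t_res = M/Q_s = 13.74 kg / 0.0154167 kg/s = 891.243 s

value=891.2 s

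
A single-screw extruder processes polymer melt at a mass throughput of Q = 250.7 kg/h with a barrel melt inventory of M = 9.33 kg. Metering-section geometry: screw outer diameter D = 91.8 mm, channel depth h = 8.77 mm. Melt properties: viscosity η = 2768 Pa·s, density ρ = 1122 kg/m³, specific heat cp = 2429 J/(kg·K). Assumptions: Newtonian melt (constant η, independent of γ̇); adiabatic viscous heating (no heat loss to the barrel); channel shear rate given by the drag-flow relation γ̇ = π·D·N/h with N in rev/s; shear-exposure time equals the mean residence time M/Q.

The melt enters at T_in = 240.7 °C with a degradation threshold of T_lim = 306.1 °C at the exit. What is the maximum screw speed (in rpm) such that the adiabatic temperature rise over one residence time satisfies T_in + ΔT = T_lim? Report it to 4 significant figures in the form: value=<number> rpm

value=40.00 rpm

Throughput in SI: Q_s = 250.7 kg/h ÷ 3600 s/h = 0.0696389 kg/s
Mean residence time: t_res = M/Q_s = 9.33 kg / 0.0696389 kg/s = 133.977 s
Convert to metres: D = 0.0918 m, h = 0.00877 m
Allowable rise: ΔT_a = T_lim − T_in = 306.1 − 240.7 = 65.4 K
γ̇_max² = ΔT_a·ρ·cp/(η·t_res) = 65.4·1122·2429/(2768·133.977) = 480.62 s⁻²
Take the square root: γ̇_max = √(480.62) = 21.9231 s⁻¹
N_max = γ̇_max·h / (π·D) = 21.9231 · 0.00877 / (π · 0.0918) = 0.666666 rev/s = 39.9999 rpm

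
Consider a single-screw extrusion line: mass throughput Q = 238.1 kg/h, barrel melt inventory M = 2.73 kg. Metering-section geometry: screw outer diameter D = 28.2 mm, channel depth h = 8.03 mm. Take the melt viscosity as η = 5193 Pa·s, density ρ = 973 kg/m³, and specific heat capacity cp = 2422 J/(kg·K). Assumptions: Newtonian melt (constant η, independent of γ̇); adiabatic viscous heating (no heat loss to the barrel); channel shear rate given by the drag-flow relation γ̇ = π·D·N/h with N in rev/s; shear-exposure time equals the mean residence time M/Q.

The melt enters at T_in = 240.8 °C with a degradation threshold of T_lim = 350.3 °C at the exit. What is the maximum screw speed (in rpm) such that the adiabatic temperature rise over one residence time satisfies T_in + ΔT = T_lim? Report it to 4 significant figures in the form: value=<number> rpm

Convert throughput: Q = 238.1 kg/h = 238.1/3600 = 0.0661389 kg/s
Mean residence time: t_res = M/Q_s = 2.73 kg / 0.0661389 kg/s = 41.2768 s
Convert to metres: D = 0.0282 m, h = 0.00803 m
Allowable rise: ΔT_a = T_lim − T_in = 350.3 − 240.8 = 109.5 K
γ̇_max² = ΔT_a·ρ·cp/(η·t_res) = 109.5·973·2422/(5193·41.2768) = 1203.86 s⁻²
γ̇_max = sqrt(1203.86) = 34.6967 s⁻¹
N_max = γ̇_max·h / (π·D) = 34.6967 · 0.00803 / (π · 0.0282) = 3.14489 rev/s = 188.693 rpm

value=188.7 rpm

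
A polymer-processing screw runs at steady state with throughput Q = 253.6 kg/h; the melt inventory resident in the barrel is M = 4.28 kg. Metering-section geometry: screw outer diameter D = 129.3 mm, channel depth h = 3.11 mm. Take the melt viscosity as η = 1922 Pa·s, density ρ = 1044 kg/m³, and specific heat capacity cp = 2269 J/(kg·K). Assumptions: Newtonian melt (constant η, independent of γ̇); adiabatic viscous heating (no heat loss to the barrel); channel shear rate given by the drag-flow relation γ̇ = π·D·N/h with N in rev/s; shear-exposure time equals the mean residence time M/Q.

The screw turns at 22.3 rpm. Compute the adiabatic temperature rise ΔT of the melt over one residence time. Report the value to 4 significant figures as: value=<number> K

Convert throughput: Q = 253.6 kg/h = 253.6/3600 = 0.0704444 kg/s
Mean residence time: t_res = M/Q_s = 4.28 kg / 0.0704444 kg/s = 60.7571 s
D = 129.3 mm = 0.1293 m;  h = 3.11 mm = 0.00311 m;  N = 22.3 rpm / 60 = 0.371667 rev/s
Shear rate: γ̇ = πDN/h = π·0.1293·0.371667/0.00311 = 48.5447 s⁻¹
ΔT = η·γ̇²·t_res / (ρ·cp) = 1922 · (48.5447)² · 60.7571 / (1044 · 2269) = 116.171 K

value=116.2 K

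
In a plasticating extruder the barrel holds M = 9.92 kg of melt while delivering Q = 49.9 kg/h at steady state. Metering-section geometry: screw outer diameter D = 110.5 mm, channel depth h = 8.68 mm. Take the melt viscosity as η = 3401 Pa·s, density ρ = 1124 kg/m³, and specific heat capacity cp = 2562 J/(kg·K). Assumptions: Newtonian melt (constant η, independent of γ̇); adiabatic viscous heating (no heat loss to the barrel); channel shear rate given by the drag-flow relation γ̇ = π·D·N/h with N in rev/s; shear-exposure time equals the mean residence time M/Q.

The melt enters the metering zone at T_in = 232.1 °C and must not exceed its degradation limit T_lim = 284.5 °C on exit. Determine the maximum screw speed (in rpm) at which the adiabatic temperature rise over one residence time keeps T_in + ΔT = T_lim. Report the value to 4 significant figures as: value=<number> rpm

value=11.81 rpm

Q_s = Q / 3600 = 49.9 / 3600 = 0.0138611 kg/s
Mean residence time: t_res = M/Q_s = 9.92 kg / 0.0138611 kg/s = 715.671 s
D = 110.5 mm = 0.1105 m;  h = 8.68 mm = 0.00868 m
Allowable rise: ΔT_a = T_lim − T_in = 284.5 − 232.1 = 52.4 K
γ̇_max² = ΔT_a·ρ·cp / (η·t_res) = [52.4 × 1124 × 2562] / [3401 × 715.671] = 61.995 s⁻²
γ̇_max = √61.995 = 7.87369 s⁻¹
N_max = γ̇_max h / (πD) = 7.87369·0.00868/(π·0.1105) = 0.196873 rev/s → ×60 = 11.8124 rpm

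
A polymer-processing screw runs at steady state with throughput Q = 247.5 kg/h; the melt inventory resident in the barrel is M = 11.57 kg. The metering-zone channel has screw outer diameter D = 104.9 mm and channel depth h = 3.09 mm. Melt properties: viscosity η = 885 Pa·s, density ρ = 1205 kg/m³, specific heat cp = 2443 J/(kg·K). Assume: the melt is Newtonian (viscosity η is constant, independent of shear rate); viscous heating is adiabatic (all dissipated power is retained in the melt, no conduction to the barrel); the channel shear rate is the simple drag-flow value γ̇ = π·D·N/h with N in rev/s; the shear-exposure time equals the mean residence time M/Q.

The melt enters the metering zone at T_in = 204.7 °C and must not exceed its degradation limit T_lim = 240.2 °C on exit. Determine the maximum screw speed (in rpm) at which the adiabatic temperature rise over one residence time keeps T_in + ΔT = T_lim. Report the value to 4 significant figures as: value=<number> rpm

value=14.90 rpm

Throughput in SI: Q_s = 247.5 kg/h ÷ 3600 s/h = 0.06875 kg/s
t_res = M / Q_s = 11.57 ÷ 0.06875 = 168.291 s
D = 104.9 mm = 0.1049 m;  h = 3.09 mm = 0.00309 m
ΔT_a = T_lim − T_in = 240.2 − 204.7 = 35.5 K
Invert ΔT = ηγ̇²t_res/(ρcp) for γ̇: γ̇_max² = ΔT_a ρ cp / (η t_res) = 35.5·1205·2443 / (885·168.291) = 701.673 s⁻²
Take the square root: γ̇_max = √(701.673) = 26.4891 s⁻¹
N_max = γ̇_max·h / (π·D) = 26.4891 · 0.00309 / (π · 0.1049) = 0.248371 rev/s = 14.9022 rpm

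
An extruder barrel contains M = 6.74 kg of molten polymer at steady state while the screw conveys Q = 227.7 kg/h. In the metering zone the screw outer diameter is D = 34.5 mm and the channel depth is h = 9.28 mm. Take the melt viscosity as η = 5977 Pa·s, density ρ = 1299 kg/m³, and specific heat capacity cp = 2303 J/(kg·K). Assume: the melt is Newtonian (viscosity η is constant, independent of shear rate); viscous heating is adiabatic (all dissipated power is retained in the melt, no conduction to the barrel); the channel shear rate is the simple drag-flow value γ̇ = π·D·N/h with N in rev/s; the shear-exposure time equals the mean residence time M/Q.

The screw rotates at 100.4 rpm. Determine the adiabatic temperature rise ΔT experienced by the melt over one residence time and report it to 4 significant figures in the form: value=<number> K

value=81.32 K

Q_s = Q / 3600 = 227.7 / 3600 = 0.06325 kg/s
t_res = M / Q_s = 6.74 / 0.06325 = 106.561 s
Convert to SI: D = 0.0345 m, h = 0.00928 m, N = 100.4/60 = 1.67333 rev/s
γ̇ = π D N / h = (π)(0.0345)(1.67333) / 0.00928 = 19.5435 s⁻¹
ΔT = η·γ̇²·t_res/(ρ·cp) = [5977 × 19.5435² × 106.561] / [1299 × 2303] = 81.318 K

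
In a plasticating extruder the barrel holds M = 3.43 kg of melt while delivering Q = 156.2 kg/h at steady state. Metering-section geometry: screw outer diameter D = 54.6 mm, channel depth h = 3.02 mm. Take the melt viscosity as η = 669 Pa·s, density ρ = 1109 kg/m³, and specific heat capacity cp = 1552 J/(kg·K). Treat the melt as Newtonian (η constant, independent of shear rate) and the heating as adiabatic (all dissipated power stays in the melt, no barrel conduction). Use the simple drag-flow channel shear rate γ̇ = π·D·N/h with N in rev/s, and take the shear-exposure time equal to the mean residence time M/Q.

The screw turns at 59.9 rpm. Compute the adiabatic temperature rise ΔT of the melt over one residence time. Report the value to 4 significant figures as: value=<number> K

value=98.80 K

Convert throughput: Q = 156.2 kg/h = 156.2/3600 = 0.0433889 kg/s
Mean residence time: t_res = M/Q_s = 3.43 kg / 0.0433889 kg/s = 79.0525 s
D = 54.6 mm = 0.0546 m;  h = 3.02 mm = 0.00302 m;  N = 59.9 rpm / 60 = 0.998333 rev/s
γ̇ = π·D·N / h = π · 0.0546 · 0.998333 / 0.00302 = 56.7037 s⁻¹
ΔT = η·γ̇²·t_res / (ρ·cp) = 669 · (56.7037)² · 79.0525 / (1109 · 1552) = 98.7963 K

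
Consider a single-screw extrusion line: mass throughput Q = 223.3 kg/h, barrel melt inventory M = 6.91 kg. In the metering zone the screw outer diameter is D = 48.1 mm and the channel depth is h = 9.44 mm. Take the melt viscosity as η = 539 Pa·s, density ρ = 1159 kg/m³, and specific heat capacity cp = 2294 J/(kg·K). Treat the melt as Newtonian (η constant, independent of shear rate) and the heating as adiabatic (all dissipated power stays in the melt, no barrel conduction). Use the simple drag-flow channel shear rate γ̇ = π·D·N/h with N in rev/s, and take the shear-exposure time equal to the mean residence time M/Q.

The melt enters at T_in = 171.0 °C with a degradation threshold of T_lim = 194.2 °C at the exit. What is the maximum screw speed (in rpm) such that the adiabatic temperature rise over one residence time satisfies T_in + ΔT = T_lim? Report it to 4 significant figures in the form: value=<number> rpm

Throughput in SI: Q_s = 223.3 kg/h ÷ 3600 s/h = 0.0620278 kg/s
t_res = M / Q_s = 6.91 ÷ 0.0620278 = 111.402 s
D = 48.1 mm = 0.0481 m;  h = 9.44 mm = 0.00944 m
Allowable rise: ΔT_a = T_lim − T_in = 194.2 − 171.0 = 23.2 K
Invert ΔT = ηγ̇²t_res/(ρcp) for γ̇: γ̇_max² = ΔT_a ρ cp / (η t_res) = 23.2·1159·2294 / (539·111.402) = 1027.27 s⁻²
γ̇_max = sqrt(1027.27) = 32.051 s⁻¹
Solve γ̇ = πDN/h for N: N_max = γ̇_max·h/(π·D) = 32.051 × 0.00944 / (π × 0.0481) = 2.00225 rev/s = 120.135 rpm

value=120.1 rpm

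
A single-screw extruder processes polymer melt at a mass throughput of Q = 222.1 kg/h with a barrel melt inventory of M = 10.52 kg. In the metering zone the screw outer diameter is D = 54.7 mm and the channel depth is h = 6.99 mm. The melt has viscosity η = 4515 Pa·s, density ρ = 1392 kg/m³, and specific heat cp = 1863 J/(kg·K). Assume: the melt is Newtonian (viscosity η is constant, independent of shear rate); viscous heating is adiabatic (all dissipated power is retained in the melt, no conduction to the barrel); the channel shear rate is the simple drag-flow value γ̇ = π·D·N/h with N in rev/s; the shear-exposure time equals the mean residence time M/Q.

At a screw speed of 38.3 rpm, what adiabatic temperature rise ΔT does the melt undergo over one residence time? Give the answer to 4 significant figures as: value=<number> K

value=73.11 K

Q_s = Q / 3600 = 222.1 / 3600 = 0.0616944 kg/s
t_res = M / Q_s = 10.52 ÷ 0.0616944 = 170.518 s
Geometry in metres: D = 54.7 mm → 0.0547 m, h = 6.99 mm → 0.00699 m; screw speed N = 38.3 rpm = 0.638333 rev/s
γ̇ = π·D·N / h = π · 0.0547 · 0.638333 / 0.00699 = 15.6931 s⁻¹
ΔT = η·γ̇²·t_res / (ρ·cp) = 4515 · (15.6931)² · 170.518 / (1392 · 1863) = 73.1123 K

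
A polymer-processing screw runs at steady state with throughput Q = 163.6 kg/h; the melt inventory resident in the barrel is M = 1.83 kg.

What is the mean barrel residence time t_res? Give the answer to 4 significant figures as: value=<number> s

value=40.27 s

Q_s = Q / 3600 = 163.6 / 3600 = 0.0454444 kg/s
t_res = M / Q_s = 1.83 ÷ 0.0454444 = 40.2689 s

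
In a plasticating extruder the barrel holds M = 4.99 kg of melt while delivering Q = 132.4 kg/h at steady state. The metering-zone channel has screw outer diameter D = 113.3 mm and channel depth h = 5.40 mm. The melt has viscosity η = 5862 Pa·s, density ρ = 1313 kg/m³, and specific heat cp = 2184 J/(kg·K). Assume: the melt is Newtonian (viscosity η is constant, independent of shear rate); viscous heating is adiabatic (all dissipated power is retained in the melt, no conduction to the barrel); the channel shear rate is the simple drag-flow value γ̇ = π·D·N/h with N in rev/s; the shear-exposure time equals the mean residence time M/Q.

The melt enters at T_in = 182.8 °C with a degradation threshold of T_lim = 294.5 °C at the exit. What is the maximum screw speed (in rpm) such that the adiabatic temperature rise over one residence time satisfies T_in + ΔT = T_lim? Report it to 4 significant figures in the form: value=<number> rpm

Q_s = Q / 3600 = 132.4 / 3600 = 0.0367778 kg/s
t_res = M / Q_s = 4.99 / 0.0367778 = 135.68 s
Geometry in SI: D = 113.3 mm → 0.1133 m, h = 5.40 mm → 0.0054 m
ΔT_a = T_lim − T_in = 294.5 °C − 182.8 °C = 111.7 K
γ̇_max² = ΔT_a·ρ·cp/(η·t_res) = 111.7·1313·2184/(5862·135.68) = 402.726 s⁻²
γ̇_max = √402.726 = 20.068 s⁻¹
N_max = γ̇_max h / (πD) = 20.068·0.0054/(π·0.1133) = 0.304452 rev/s → ×60 = 18.2671 rpm

value=18.27 rpm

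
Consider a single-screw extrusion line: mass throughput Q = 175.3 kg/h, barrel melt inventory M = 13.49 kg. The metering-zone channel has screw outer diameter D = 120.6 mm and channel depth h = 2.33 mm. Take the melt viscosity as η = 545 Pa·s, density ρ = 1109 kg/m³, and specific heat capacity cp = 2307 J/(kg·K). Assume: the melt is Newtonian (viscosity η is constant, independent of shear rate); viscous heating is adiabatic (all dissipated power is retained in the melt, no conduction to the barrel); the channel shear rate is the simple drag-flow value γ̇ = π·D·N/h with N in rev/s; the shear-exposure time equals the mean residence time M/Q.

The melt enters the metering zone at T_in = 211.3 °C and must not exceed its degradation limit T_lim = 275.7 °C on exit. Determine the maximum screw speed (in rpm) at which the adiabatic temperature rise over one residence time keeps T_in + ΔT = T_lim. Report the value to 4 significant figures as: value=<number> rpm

Convert throughput: Q = 175.3 kg/h = 175.3/3600 = 0.0486944 kg/s
Mean residence time: t_res = M/Q_s = 13.49 kg / 0.0486944 kg/s = 277.034 s
D = 120.6 mm = 0.1206 m;  h = 2.33 mm = 0.00233 m
ΔT_a = T_lim − T_in = 275.7 − 211.3 = 64.4 K
γ̇_max² = ΔT_a·ρ·cp / (η·t_res) = [64.4 × 1109 × 2307] / [545 × 277.034] = 1091.28 s⁻²
γ̇_max = √1091.28 = 33.0345 s⁻¹
Solve γ̇ = πDN/h for N: N_max = γ̇_max·h/(π·D) = 33.0345 × 0.00233 / (π × 0.1206) = 0.203155 rev/s = 12.1893 rpm

value=12.19 rpm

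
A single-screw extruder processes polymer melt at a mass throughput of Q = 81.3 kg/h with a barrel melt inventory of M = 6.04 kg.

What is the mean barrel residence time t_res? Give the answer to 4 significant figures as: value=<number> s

value=267.5 s

Throughput in SI: Q_s = 81.3 kg/h ÷ 3600 s/h = 0.0225833 kg/s
t_res = M / Q_s = 6.04 ÷ 0.0225833 = 267.454 s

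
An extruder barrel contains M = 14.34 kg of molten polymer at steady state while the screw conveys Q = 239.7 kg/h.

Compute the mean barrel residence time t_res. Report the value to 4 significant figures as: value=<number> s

value=215.4 s

Q_s = Q / 3600 = 239.7 / 3600 = 0.0665833 kg/s
t_res = M / Q_s = 14.34 ÷ 0.0665833 = 215.369 s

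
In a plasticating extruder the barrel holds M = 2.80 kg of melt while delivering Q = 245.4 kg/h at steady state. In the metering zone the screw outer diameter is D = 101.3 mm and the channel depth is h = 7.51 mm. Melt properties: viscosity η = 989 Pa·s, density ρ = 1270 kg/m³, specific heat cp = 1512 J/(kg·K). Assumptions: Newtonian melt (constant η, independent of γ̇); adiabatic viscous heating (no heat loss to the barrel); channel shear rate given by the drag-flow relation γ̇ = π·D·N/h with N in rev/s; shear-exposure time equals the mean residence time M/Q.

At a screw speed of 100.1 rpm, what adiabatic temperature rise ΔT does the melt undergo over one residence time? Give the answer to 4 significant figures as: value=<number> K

Q_s = Q / 3600 = 245.4 / 3600 = 0.0681667 kg/s
t_res = M / Q_s = 2.80 / 0.0681667 = 41.0758 s
Convert to SI: D = 0.1013 m, h = 0.00751 m, N = 100.1/60 = 1.66833 rev/s
Shear rate: γ̇ = πDN/h = π·0.1013·1.66833/0.00751 = 70.6972 s⁻¹
ΔT = η·γ̇²·t_res / (ρ·cp) = 989 · (70.6972)² · 41.0758 / (1270 · 1512) = 105.738 K

value=105.7 K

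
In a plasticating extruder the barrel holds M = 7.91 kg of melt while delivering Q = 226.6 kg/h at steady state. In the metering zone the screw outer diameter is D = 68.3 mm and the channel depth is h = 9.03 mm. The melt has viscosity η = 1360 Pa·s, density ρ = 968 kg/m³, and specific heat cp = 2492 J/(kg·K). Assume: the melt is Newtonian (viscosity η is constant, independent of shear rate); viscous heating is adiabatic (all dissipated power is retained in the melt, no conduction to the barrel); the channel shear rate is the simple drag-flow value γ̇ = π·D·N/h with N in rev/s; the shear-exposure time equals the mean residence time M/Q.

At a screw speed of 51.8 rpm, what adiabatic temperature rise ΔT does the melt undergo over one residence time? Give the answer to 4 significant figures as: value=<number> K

Q_s = Q / 3600 = 226.6 / 3600 = 0.0629444 kg/s
t_res = M / Q_s = 7.91 / 0.0629444 = 125.666 s
Convert to SI: D = 0.0683 m, h = 0.00903 m, N = 51.8/60 = 0.863333 rev/s
γ̇ = π D N / h = (π)(0.0683)(0.863333) / 0.00903 = 20.5145 s⁻¹
ΔT = η·γ̇²·t_res/(ρ·cp) = [1360 × 20.5145² × 125.666] / [968 × 2492] = 29.8165 K

value=29.82 K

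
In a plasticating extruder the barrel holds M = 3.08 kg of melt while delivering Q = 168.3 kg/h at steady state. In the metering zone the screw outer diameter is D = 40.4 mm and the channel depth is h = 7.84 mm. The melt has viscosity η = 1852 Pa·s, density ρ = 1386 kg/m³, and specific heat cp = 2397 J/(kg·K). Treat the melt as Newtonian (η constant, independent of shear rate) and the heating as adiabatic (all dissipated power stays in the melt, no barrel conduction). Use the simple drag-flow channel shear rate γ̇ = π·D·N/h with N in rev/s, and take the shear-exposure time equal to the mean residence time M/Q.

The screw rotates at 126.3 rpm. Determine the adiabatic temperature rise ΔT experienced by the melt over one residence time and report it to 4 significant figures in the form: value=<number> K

value=42.65 K

Convert throughput: Q = 168.3 kg/h = 168.3/3600 = 0.04675 kg/s
Mean residence time: t_res = M/Q_s = 3.08 kg / 0.04675 kg/s = 65.8824 s
Convert to SI: D = 0.0404 m, h = 0.00784 m, N = 126.3/60 = 2.105 rev/s
γ̇ = π D N / h = (π)(0.0404)(2.105) / 0.00784 = 34.0775 s⁻¹
ΔT = η·γ̇²·t_res/(ρ·cp) = [1852 × 34.0775² × 65.8824] / [1386 × 2397] = 42.6494 K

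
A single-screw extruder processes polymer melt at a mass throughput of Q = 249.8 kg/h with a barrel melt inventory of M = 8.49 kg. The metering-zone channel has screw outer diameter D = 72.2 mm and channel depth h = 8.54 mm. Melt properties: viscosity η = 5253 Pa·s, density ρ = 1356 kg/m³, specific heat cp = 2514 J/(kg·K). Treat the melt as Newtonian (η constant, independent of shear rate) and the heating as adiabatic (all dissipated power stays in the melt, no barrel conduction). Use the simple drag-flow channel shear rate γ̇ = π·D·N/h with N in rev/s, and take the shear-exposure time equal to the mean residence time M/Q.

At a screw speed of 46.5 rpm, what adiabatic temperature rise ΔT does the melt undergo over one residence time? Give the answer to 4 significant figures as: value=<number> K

value=79.88 K

Convert throughput: Q = 249.8 kg/h = 249.8/3600 = 0.0693889 kg/s
t_res = M / Q_s = 8.49 ÷ 0.0693889 = 122.354 s
Convert to SI: D = 0.0722 m, h = 0.00854 m, N = 46.5/60 = 0.775 rev/s
Shear rate: γ̇ = πDN/h = π·0.0722·0.775/0.00854 = 20.5841 s⁻¹
Adiabatic rise: ΔT = η γ̇² t_res / (ρ cp) = 5253·(20.5841)²·122.354 / (1356·2514) = 79.8844 K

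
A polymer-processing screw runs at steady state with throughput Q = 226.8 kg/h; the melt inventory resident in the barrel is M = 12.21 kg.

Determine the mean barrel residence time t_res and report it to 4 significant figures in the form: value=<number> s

value=193.8 s

Throughput in SI: Q_s = 226.8 kg/h ÷ 3600 s/h = 0.063 kg/s
Mean residence time: t_res = M/Q_s = 12.21 kg / 0.063 kg/s = 193.81 s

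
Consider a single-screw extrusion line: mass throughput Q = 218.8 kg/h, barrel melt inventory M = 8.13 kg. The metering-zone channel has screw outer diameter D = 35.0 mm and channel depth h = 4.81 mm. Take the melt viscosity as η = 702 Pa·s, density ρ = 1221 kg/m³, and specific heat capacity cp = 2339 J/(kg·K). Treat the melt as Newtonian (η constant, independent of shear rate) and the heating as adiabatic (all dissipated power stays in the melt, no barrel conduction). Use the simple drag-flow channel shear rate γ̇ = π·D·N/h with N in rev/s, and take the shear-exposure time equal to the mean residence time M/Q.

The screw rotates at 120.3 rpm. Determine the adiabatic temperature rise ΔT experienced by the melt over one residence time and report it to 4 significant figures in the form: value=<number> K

Convert throughput: Q = 218.8 kg/h = 218.8/3600 = 0.0607778 kg/s
t_res = M / Q_s = 8.13 ÷ 0.0607778 = 133.766 s
Convert to SI: D = 0.035 m, h = 0.00481 m, N = 120.3/60 = 2.005 rev/s
Shear rate: γ̇ = πDN/h = π·0.035·2.005/0.00481 = 45.8339 s⁻¹
ΔT = η·γ̇²·t_res/(ρ·cp) = [702 × 45.8339² × 133.766] / [1221 × 2339] = 69.0735 K

value=69.07 K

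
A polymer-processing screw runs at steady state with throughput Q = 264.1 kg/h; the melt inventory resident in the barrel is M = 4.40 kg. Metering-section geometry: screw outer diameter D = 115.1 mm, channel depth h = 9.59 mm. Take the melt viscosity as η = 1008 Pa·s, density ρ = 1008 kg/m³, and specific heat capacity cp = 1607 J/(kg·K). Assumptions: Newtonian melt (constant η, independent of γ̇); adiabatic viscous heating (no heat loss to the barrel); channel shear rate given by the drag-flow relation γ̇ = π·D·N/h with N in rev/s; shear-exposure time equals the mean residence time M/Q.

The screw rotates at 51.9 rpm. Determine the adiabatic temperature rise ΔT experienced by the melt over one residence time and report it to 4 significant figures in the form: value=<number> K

value=39.70 K

Q_s = Q / 3600 = 264.1 / 3600 = 0.0733611 kg/s
Mean residence time: t_res = M/Q_s = 4.40 kg / 0.0733611 kg/s = 59.9773 s
Geometry in metres: D = 115.1 mm → 0.1151 m, h = 9.59 mm → 0.00959 m; screw speed N = 51.9 rpm = 0.865 rev/s
γ̇ = π·D·N / h = π · 0.1151 · 0.865 / 0.00959 = 32.6154 s⁻¹
Adiabatic rise: ΔT = η γ̇² t_res / (ρ cp) = 1008·(32.6154)²·59.9773 / (1008·1607) = 39.7024 K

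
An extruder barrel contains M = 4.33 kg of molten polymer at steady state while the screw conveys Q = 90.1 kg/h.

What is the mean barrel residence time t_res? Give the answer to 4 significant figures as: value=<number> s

Convert throughput: Q = 90.1 kg/h = 90.1/3600 = 0.0250278 kg/s
t_res = M / Q_s = 4.33 / 0.0250278 = 173.008 s

value=173.0 s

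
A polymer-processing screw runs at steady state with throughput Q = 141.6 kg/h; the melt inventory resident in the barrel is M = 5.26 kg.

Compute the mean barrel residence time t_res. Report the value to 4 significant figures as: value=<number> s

Q_s = Q / 3600 = 141.6 / 3600 = 0.0393333 kg/s
Mean residence time: t_res = M/Q_s = 5.26 kg / 0.0393333 kg/s = 133.729 s

value=133.7 s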